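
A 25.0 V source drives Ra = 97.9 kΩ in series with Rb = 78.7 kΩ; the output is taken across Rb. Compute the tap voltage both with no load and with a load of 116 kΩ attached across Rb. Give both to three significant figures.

Open-circuit: V = 25.0 × 78.7/(97.9 + 78.7) = 11.1 V.
With the load, Rb becomes Rb‖R_L = 46.89 kΩ, so V = 25.0 × 46.89/144.8 = 8.10 V.

Unloaded: 11.1 V; loaded: 8.10 V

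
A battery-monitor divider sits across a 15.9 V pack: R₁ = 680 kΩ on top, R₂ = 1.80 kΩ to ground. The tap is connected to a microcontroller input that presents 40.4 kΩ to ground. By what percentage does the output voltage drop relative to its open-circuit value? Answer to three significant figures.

The divider's output (Thévenin) resistance is R₁‖R₂ = 1.795 kΩ.
Fractional drop under load = R_th/(R_th + R_L) = 1.795 / (1.795 + 40.4) = 0.04255.
So the output falls by 4.25 %.

4.25 %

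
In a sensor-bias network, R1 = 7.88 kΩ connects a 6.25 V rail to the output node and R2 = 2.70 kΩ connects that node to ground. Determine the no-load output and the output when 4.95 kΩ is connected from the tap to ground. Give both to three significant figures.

Unloaded: 1.59 V; loaded: 1.13 V

Open-circuit: V = 6.25 × 2.70/(7.88 + 2.70) = 1.59 V.
With the load, R2 becomes R2‖R_L = 1.747 kΩ, so V = 6.25 × 1.747/9.627 = 1.13 V.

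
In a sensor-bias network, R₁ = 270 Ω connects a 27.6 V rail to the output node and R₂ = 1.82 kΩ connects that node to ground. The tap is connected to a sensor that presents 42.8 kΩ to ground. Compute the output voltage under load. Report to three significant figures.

The load sits in parallel with R₂: R₂‖R_L = (1820 × 42800) / (1820 + 42800) = 1746 Ω.
V_out = 27.6 × 1746 / (270 + 1746) = 27.6 × 1746/2016 = 23.9 V.
(Unloaded it would have been 24.0 V.)

V_out ≈ 23.9 V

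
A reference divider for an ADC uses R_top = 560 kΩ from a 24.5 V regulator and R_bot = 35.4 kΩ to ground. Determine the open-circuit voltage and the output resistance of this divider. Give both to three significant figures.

V_th = 1.46 V, R_th = 33.3 kΩ

V_th is the open-circuit tap voltage: 24.5 × 35.4/(560 + 35.4) = 1.46 V.
With the supply zeroed, R_top and R_bot appear in parallel from the tap: R_th = R_top‖R_bot = (560 × 35.4)/595.4 = 33.3 kΩ.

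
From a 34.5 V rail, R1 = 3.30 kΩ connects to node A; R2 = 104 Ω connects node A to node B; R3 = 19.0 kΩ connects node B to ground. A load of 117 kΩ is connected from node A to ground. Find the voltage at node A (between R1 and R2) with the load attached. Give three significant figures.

V ≈ 28.7 V

Below node A the series string R2+R3 = 19100 Ω sits in parallel with the 117000 Ω load: 16420 Ω.
V_A = 34.5 × 16420/(3300 + 16420) = 28.7 V.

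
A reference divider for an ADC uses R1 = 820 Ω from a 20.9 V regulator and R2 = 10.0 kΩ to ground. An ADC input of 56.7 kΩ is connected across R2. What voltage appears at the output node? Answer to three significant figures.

The load sits in parallel with R2: R2‖R_L = (10000 × 56700) / (10000 + 56700) = 8501 Ω.
V_out = 20.9 × 8501 / (820 + 8501) = 20.9 × 8501/9321 = 19.1 V.
(Unloaded it would have been 19.3 V.)

V_out ≈ 19.1 V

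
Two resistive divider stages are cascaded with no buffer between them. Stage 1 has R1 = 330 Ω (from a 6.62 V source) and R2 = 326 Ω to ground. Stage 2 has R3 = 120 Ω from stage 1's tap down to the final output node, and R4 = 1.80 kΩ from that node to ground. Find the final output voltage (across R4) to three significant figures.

V_out ≈ 2.84 V

Stage 2 presents R3+R4 = 1920 Ω as a load on stage 1's tap.
Stage 1's lower leg becomes R2‖(R3+R4) = 278.7 Ω, so V_mid = 6.62 × 278.7/608.7 = 3.031 V.
Stage 2 is itself unloaded: V_out = V_mid × R4/(R3+R4) = 3.031 × 1800/1920 = 2.84 V.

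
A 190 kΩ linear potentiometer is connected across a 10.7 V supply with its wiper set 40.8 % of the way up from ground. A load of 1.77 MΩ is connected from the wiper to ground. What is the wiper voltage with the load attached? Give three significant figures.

V ≈ 4.26 V

The wiper splits the pot into (1−α)R = 112.5 kΩ above and αR = 77.52 kΩ below.
Lower section ‖ load = 74.27 kΩ.
V_wiper = 10.7 × 74.27/(112.5 + 74.27) = 4.26 V.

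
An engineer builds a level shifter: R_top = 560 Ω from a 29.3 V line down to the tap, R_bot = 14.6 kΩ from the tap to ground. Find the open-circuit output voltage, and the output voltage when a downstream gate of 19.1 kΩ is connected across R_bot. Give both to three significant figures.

Open-circuit: V = 29.3 × 14600/(560 + 14600) = 28.2 V.
With the load, R_bot becomes R_bot‖R_L = 8275 Ω, so V = 29.3 × 8275/8835 = 27.4 V.

Unloaded: 28.2 V; loaded: 27.4 V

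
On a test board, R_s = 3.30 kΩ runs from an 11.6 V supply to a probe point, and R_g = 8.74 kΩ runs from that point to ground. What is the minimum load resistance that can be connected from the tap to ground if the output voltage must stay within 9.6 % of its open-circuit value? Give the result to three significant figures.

R_L(min) ≈ 22.6 kΩ

Output resistance R_th = R_s‖R_g = (3.30 × 8.74)/12.04 = 2.396 kΩ.
The fractional drop is R_th/(R_th + R_L); requiring this ≤ 0.0960 gives R_L ≥ R_th(1/0.0960 − 1) = 2.396 × 9.417 = 22.6 kΩ.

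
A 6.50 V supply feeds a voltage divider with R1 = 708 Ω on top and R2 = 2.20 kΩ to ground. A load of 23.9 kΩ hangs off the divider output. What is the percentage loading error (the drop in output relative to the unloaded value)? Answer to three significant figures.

The divider's output (Thévenin) resistance is R1‖R2 = 535.6 Ω.
Fractional drop under load = R_th/(R_th + R_L) = 535.6 / (535.6 + 23900) = 0.02192.
So the output falls by 2.19 %.

2.19 %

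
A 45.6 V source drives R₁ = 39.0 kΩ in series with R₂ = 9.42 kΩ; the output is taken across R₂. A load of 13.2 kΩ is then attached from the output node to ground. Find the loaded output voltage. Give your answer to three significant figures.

The load sits in parallel with R₂: R₂‖R_L = (9.42 × 13.2) / (9.42 + 13.2) = 5.497 kΩ.
V_out = 45.6 × 5.497 / (39.0 + 5.497) = 45.6 × 5.497/44.50 = 5.63 V.

V_out ≈ 5.63 V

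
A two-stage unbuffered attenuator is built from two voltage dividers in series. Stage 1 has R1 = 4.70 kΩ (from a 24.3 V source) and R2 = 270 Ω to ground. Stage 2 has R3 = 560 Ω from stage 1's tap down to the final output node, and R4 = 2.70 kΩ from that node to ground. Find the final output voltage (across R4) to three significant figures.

V_out ≈ 1.01 V

Stage 2 presents R3+R4 = 3260 Ω as a load on stage 1's tap.
Stage 1's lower leg becomes R2‖(R3+R4) = 249.3 Ω, so V_mid = 24.3 × 249.3/4949 = 1.224 V.
Stage 2 is itself unloaded: V_out = V_mid × R4/(R3+R4) = 1.224 × 2700/3260 = 1.01 V.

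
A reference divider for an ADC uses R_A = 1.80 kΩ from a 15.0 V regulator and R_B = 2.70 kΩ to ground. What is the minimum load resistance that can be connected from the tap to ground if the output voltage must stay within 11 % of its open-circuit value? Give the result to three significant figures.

R_L(min) ≈ 8.74 kΩ

Output resistance R_th = R_A‖R_B = (1.80 × 2.70)/4.500 = 1.080 kΩ.
The fractional drop is R_th/(R_th + R_L); requiring this ≤ 0.110 gives R_L ≥ R_th(1/0.110 − 1) = 1.080 × 8.091 = 8.74 kΩ.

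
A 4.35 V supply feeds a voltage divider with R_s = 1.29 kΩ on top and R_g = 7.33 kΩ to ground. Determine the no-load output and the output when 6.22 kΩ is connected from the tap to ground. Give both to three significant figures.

Unloaded: 3.70 V; loaded: 3.14 V

Open-circuit: V = 4.35 × 7.33/(1.29 + 7.33) = 3.70 V.
With the load, R_g becomes R_g‖R_L = 3.365 kΩ, so V = 4.35 × 3.365/4.655 = 3.14 V.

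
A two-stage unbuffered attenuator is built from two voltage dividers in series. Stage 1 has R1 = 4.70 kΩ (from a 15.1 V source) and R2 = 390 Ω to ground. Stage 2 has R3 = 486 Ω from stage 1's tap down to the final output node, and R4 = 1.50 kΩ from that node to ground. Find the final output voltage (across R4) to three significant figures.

Stage 2 presents R3+R4 = 1986 Ω as a load on stage 1's tap.
Stage 1's lower leg becomes R2‖(R3+R4) = 326.0 Ω, so V_mid = 15.1 × 326.0/5026 = 0.9794 V.
Stage 2 is itself unloaded: V_out = V_mid × R4/(R3+R4) = 0.9794 × 1500/1986 = 0.740 V.

V_out ≈ 0.740 V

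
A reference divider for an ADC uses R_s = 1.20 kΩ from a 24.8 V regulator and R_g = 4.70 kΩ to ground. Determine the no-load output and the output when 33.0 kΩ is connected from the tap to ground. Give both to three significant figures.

Unloaded: 19.8 V; loaded: 19.2 V

Open-circuit: V = 24.8 × 4.70/(1.20 + 4.70) = 19.8 V.
With the load, R_g becomes R_g‖R_L = 4.114 kΩ, so V = 24.8 × 4.114/5.314 = 19.2 V.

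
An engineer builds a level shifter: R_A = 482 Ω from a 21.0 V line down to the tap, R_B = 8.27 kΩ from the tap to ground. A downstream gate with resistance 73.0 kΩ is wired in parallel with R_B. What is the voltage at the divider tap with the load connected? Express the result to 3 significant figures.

The load sits in parallel with R_B: R_B‖R_L = (8270 × 73000) / (8270 + 73000) = 7428 Ω.
V_out = 21.0 × 7428 / (482 + 7428) = 21.0 × 7428/7910 = 19.7 V.

V_out ≈ 19.7 V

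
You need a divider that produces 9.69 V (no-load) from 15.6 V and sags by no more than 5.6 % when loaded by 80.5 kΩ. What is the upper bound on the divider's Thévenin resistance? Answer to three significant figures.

Loading drop = R_th/(R_th + R_L) ≤ 0.0560, so R_th ≤ R_L · ε/(1−ε) = 80.5 kΩ × 0.0560/0.9440 = 4.78 kΩ.
(Any R1, R2 with R2/(R1+R2) = 0.621 and R1‖R2 ≤ 4.78 kΩ will meet the spec.)

R_th ≤ 4.78 kΩ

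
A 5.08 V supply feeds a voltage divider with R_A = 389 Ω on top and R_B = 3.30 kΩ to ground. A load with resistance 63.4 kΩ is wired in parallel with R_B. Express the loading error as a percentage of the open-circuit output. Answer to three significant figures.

0.546 %

The divider's output (Thévenin) resistance is R_A‖R_B = 348.0 Ω.
Fractional drop under load = R_th/(R_th + R_L) = 348.0 / (348.0 + 63400) = 0.005459.
So the output falls by 0.546 %.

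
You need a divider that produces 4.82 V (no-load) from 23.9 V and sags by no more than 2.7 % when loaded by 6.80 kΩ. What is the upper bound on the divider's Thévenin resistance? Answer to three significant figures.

R_th ≤ 189 Ω

Loading drop = R_th/(R_th + R_L) ≤ 0.0270, so R_th ≤ R_L · ε/(1−ε) = 6.80 kΩ × 0.0270/0.9730 = 189 Ω.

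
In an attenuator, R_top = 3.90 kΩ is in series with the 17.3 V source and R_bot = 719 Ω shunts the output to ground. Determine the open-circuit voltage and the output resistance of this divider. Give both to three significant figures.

V_th = 2.69 V, R_th = 607 Ω

V_th is the open-circuit tap voltage: 17.3 × 719/(3900 + 719) = 2.69 V.
With the supply zeroed, R_top and R_bot appear in parallel from the tap: R_th = R_top‖R_bot = (3900 × 719)/4619 = 607 Ω.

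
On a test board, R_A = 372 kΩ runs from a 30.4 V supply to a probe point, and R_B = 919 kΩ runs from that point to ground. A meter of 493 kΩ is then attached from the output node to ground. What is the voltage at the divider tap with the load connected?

V_out ≈ 14.1 V

The load sits in parallel with R_B: R_B‖R_L = (919 × 493) / (919 + 493) = 320.9 kΩ.
V_out = 30.4 × 320.9 / (372 + 320.9) = 30.4 × 320.9/692.9 = 14.1 V.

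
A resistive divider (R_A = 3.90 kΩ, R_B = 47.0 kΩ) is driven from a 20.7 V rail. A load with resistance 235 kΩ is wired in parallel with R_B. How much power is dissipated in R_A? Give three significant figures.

Total resistance from the source is R_A + (R_B‖R_L) = 43.07 kΩ, so I = 20.7/43.07 kΩ = 0.4807 mA.
P = I²·R_A = (0.4807 mA)² × 3.90 kΩ = 0.901 mW.

P ≈ 0.901 mW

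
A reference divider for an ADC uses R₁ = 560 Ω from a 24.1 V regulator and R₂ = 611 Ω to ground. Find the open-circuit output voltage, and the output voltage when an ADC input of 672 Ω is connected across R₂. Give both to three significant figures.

Unloaded: 12.6 V; loaded: 8.76 V

Open-circuit: V = 24.1 × 611/(560 + 611) = 12.6 V.
With the load, R₂ becomes R₂‖R_L = 320.0 Ω, so V = 24.1 × 320.0/880.0 = 8.76 V.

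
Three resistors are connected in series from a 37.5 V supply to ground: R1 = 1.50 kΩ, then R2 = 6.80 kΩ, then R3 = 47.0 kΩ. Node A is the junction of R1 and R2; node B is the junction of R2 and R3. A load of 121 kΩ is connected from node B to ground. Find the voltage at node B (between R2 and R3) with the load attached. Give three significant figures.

At node B, R3 is in parallel with the load: R3‖R_L = 33.85 kΩ.
Below node A the resistance is R2 + (R3‖R_L) = 40.65 kΩ, so V_A = 37.5 × 40.65/42.15 = 36.17 V.
Then V_B = V_A × (R3‖R_L)/(R2 + R3‖R_L) = 36.17 × 33.85/40.65 = 30.1 V.

V ≈ 30.1 V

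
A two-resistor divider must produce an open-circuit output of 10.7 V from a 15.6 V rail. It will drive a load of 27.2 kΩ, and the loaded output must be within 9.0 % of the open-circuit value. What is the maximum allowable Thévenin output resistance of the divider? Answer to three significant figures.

Loading drop = R_th/(R_th + R_L) ≤ 0.0900, so R_th ≤ R_L · ε/(1−ε) = 27.2 kΩ × 0.0900/0.9100 = 2.69 kΩ.
(Any R1, R2 with R2/(R1+R2) = 0.686 and R1‖R2 ≤ 2.69 kΩ will meet the spec.)

R_th ≤ 2.69 kΩ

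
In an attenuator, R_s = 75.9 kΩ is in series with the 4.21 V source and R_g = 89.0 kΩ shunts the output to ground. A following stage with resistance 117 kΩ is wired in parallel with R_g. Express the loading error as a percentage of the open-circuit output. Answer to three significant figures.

25.9 %

Unloaded V = 4.21 × 89.0/164.9 = 2.272 V.
Loaded: R_g‖R_L = 50.55 kΩ, giving V = 4.21 × 50.55/126.4 = 1.683 V.
Drop = (2.272 − 1.683) / 2.272 = 25.9 %.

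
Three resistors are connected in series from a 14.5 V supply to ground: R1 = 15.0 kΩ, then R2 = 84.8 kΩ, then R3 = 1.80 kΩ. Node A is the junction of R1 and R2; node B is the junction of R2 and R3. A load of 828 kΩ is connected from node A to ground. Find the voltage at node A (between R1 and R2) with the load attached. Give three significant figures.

V ≈ 12.2 V

Below node A the series string R2+R3 = 86.60 kΩ sits in parallel with the 828 kΩ load: 78.40 kΩ.
V_A = 14.5 × 78.40/(15.0 + 78.40) = 12.2 V.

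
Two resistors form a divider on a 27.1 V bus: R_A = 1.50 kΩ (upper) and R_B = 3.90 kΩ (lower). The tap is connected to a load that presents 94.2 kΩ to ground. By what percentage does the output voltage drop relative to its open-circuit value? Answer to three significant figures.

The divider's output (Thévenin) resistance is R_A‖R_B = 1.083 kΩ.
Fractional drop under load = R_th/(R_th + R_L) = 1.083 / (1.083 + 94.2) = 0.01137.
So the output falls by 1.14 %.

1.14 %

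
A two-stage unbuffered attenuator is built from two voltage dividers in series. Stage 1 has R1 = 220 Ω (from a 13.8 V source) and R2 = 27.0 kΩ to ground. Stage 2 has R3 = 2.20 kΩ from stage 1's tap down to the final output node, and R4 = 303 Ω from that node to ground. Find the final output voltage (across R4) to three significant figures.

V_out ≈ 1.52 V

Stage 2 presents R3+R4 = 2503 Ω as a load on stage 1's tap.
Stage 1's lower leg becomes R2‖(R3+R4) = 2291 Ω, so V_mid = 13.8 × 2291/2511 = 12.59 V.
Stage 2 is itself unloaded: V_out = V_mid × R4/(R3+R4) = 12.59 × 303/2503 = 1.52 V.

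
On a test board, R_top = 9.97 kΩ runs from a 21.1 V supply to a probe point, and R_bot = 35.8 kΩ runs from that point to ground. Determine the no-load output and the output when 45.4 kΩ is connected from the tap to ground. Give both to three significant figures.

Unloaded: 16.5 V; loaded: 14.1 V

Open-circuit: V = 21.1 × 35.8/(9.97 + 35.8) = 16.5 V.
With the load, R_bot becomes R_bot‖R_L = 20.02 kΩ, so V = 21.1 × 20.02/29.99 = 14.1 V.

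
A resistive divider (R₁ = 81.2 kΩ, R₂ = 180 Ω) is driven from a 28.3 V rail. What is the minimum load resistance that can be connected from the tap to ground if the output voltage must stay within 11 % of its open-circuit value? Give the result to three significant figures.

R_L(min) ≈ 1.45 kΩ

Output resistance R_th = R₁‖R₂ = (81200 × 180)/81380 = 179.6 Ω.
The fractional drop is R_th/(R_th + R_L); requiring this ≤ 0.110 gives R_L ≥ R_th(1/0.110 − 1) = 179.6 × 8.091 = 1.45 kΩ.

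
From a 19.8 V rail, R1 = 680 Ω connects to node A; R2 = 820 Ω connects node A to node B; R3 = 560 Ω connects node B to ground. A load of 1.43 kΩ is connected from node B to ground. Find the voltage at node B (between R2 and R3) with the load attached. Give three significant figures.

At node B, R3 is in parallel with the load: R3‖R_L = 402.4 Ω.
Below node A the resistance is R2 + (R3‖R_L) = 1222 Ω, so V_A = 19.8 × 1222/1902 = 12.72 V.
Then V_B = V_A × (R3‖R_L)/(R2 + R3‖R_L) = 12.72 × 402.4/1222 = 4.19 V.

V ≈ 4.19 V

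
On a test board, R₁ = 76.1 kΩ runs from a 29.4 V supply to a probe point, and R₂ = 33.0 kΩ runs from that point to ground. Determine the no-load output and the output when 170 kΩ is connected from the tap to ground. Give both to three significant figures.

Open-circuit: V = 29.4 × 33.0/(76.1 + 33.0) = 8.89 V.
With the load, R₂ becomes R₂‖R_L = 27.64 kΩ, so V = 29.4 × 27.64/103.7 = 7.83 V.

Unloaded: 8.89 V; loaded: 7.83 V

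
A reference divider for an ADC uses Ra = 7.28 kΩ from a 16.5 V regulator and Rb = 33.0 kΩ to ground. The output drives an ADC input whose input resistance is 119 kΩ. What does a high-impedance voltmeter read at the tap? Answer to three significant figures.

The load sits in parallel with Rb: Rb‖R_L = (33.0 × 119) / (33.0 + 119) = 25.84 kΩ.
V_out = 16.5 × 25.84 / (7.28 + 25.84) = 16.5 × 25.84/33.12 = 12.9 V.
(Unloaded it would have been 13.5 V.)

V_out ≈ 12.9 V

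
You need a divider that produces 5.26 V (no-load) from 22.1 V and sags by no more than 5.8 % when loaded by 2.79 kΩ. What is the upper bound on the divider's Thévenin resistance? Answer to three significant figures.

Loading drop = R_th/(R_th + R_L) ≤ 0.0580, so R_th ≤ R_L · ε/(1−ε) = 2.79 kΩ × 0.0580/0.9420 = 172 Ω.
(Any R1, R2 with R2/(R1+R2) = 0.238 and R1‖R2 ≤ 172 Ω will meet the spec.)

R_th ≤ 172 Ω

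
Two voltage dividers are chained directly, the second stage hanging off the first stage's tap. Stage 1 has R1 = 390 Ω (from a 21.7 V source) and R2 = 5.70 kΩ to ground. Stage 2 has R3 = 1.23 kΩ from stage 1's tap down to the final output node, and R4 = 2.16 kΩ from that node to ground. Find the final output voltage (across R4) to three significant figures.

Stage 2 presents R3+R4 = 3390 Ω as a load on stage 1's tap.
Stage 1's lower leg becomes R2‖(R3+R4) = 2126 Ω, so V_mid = 21.7 × 2126/2516 = 18.34 V.
Stage 2 is itself unloaded: V_out = V_mid × R4/(R3+R4) = 18.34 × 2160/3390 = 11.7 V.

V_out ≈ 11.7 V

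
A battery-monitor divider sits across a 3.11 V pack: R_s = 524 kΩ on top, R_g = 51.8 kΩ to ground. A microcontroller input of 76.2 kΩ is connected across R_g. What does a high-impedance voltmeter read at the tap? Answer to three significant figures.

The load sits in parallel with R_g: R_g‖R_L = (51.8 × 76.2) / (51.8 + 76.2) = 30.84 kΩ.
V_out = 3.11 × 30.84 / (524 + 30.84) = 3.11 × 30.84/554.8 = 0.173 V.

V_out ≈ 0.173 V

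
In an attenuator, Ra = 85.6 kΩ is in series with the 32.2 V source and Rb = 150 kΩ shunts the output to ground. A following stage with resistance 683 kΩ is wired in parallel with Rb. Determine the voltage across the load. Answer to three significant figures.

The load sits in parallel with Rb: Rb‖R_L = (150 × 683) / (150 + 683) = 123.0 kΩ.
V_out = 32.2 × 123.0 / (85.6 + 123.0) = 32.2 × 123.0/208.6 = 19.0 V.

V_out ≈ 19.0 V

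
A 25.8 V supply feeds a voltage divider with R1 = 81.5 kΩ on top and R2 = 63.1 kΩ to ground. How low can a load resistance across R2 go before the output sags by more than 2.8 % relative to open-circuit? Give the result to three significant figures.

R_L(min) ≈ 1.23 MΩ

Output resistance R_th = R1‖R2 = (81.5 × 63.1)/144.6 = 35.56 kΩ.
The fractional drop is R_th/(R_th + R_L); requiring this ≤ 0.0280 gives R_L ≥ R_th(1/0.0280 − 1) = 35.56 × 34.71 = 1.23 MΩ.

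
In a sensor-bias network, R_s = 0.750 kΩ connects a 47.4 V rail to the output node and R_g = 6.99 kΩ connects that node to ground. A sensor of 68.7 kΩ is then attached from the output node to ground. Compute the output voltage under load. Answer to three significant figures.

The load sits in parallel with R_g: R_g‖R_L = (6990 × 68700) / (6990 + 68700) = 6344 Ω.
V_out = 47.4 × 6344 / (750 + 6344) = 47.4 × 6344/7094 = 42.4 V.
(Unloaded it would have been 42.8 V.)

V_out ≈ 42.4 V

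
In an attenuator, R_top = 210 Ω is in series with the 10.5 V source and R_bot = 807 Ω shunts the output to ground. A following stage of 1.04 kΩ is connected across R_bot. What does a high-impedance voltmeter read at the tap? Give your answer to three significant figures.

V_out ≈ 7.18 V

The load sits in parallel with R_bot: R_bot‖R_L = (807 × 1040) / (807 + 1040) = 454.4 Ω.
V_out = 10.5 × 454.4 / (210 + 454.4) = 10.5 × 454.4/664.4 = 7.18 V.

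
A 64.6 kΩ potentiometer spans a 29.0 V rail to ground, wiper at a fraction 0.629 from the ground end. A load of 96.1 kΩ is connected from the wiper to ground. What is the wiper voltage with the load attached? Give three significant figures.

The wiper splits the pot into (1−α)R = 23.97 kΩ above and αR = 40.63 kΩ below.
Lower section ‖ load = 28.56 kΩ.
V_wiper = 29.0 × 28.56/(23.97 + 28.56) = 15.8 V.

V ≈ 15.8 V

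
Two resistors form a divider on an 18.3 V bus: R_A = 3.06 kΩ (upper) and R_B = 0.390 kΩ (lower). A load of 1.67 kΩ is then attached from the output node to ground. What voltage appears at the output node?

V_out ≈ 1.71 V

The load sits in parallel with R_B: R_B‖R_L = (390 × 1670) / (390 + 1670) = 316.2 Ω.
V_out = 18.3 × 316.2 / (3060 + 316.2) = 18.3 × 316.2/3376 = 1.71 V.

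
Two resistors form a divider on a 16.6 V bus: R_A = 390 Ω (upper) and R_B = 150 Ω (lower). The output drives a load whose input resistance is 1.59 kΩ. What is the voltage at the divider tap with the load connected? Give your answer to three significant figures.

The load sits in parallel with R_B: R_B‖R_L = (150 × 1590) / (150 + 1590) = 137.1 Ω.
V_out = 16.6 × 137.1 / (390 + 137.1) = 16.6 × 137.1/527.1 = 4.32 V.

V_out ≈ 4.32 V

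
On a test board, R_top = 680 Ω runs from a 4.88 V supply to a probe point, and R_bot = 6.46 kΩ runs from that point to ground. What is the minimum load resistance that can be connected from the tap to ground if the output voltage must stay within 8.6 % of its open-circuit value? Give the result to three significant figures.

Output resistance R_th = R_top‖R_bot = (680 × 6460)/7140 = 615.2 Ω.
The fractional drop is R_th/(R_th + R_L); requiring this ≤ 0.0860 gives R_L ≥ R_th(1/0.0860 − 1) = 615.2 × 10.63 = 6.54 kΩ.

R_L(min) ≈ 6.54 kΩ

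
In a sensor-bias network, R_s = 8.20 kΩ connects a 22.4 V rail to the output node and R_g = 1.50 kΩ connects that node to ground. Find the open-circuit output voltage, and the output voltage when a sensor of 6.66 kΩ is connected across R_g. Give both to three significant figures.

Open-circuit: V = 22.4 × 1.50/(8.20 + 1.50) = 3.46 V.
With the load, R_g becomes R_g‖R_L = 1.224 kΩ, so V = 22.4 × 1.224/9.424 = 2.91 V.

Unloaded: 3.46 V; loaded: 2.91 V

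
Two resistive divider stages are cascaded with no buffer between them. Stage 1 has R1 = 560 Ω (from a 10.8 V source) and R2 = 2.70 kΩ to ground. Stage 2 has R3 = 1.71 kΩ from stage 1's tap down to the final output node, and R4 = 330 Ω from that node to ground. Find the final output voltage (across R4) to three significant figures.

Stage 2 presents R3+R4 = 2040 Ω as a load on stage 1's tap.
Stage 1's lower leg becomes R2‖(R3+R4) = 1162 Ω, so V_mid = 10.8 × 1162/1722 = 7.288 V.
Stage 2 is itself unloaded: V_out = V_mid × R4/(R3+R4) = 7.288 × 330/2040 = 1.18 V.

V_out ≈ 1.18 V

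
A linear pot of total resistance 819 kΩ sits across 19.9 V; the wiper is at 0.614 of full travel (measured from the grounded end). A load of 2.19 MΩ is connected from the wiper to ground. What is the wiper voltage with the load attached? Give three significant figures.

V ≈ 11.2 V

The wiper splits the pot into (1−α)R = 316.1 kΩ above and αR = 502.9 kΩ below.
Lower section ‖ load = 409.0 kΩ.
V_wiper = 19.9 × 409.0/(316.1 + 409.0) = 11.2 V.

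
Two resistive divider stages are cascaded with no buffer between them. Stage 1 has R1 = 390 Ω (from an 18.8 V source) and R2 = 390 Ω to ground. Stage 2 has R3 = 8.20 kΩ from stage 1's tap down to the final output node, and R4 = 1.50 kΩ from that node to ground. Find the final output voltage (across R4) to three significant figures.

Stage 2 presents R3+R4 = 9700 Ω as a load on stage 1's tap.
Stage 1's lower leg becomes R2‖(R3+R4) = 374.9 Ω, so V_mid = 18.8 × 374.9/764.9 = 9.215 V.
Stage 2 is itself unloaded: V_out = V_mid × R4/(R3+R4) = 9.215 × 1500/9700 = 1.42 V.

V_out ≈ 1.42 V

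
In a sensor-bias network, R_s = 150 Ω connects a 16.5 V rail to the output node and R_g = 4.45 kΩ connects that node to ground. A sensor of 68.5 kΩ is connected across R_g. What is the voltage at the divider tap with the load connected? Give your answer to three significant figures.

V_out ≈ 15.9 V

The load sits in parallel with R_g: R_g‖R_L = (4450 × 68500) / (4450 + 68500) = 4179 Ω.
V_out = 16.5 × 4179 / (150 + 4179) = 16.5 × 4179/4329 = 15.9 V.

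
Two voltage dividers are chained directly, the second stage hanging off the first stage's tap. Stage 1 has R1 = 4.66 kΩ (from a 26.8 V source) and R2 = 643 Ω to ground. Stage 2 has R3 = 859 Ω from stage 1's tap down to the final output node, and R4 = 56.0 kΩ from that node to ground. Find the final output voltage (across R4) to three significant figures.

Stage 2 presents R3+R4 = 56860 Ω as a load on stage 1's tap.
Stage 1's lower leg becomes R2‖(R3+R4) = 635.8 Ω, so V_mid = 26.8 × 635.8/5296 = 3.218 V.
Stage 2 is itself unloaded: V_out = V_mid × R4/(R3+R4) = 3.218 × 56000/56860 = 3.17 V.

V_out ≈ 3.17 V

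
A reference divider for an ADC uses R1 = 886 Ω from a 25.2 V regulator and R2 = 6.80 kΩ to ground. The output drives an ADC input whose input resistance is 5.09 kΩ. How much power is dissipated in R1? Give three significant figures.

P ≈ 39.0 mW

Total resistance from the source is R1 + (R2‖R_L) = 3797 Ω, so I = 25.2/3797 Ω = 6.637 mA.
P = I²·R1 = (6.637 mA)² × 886 Ω = 39.0 mW.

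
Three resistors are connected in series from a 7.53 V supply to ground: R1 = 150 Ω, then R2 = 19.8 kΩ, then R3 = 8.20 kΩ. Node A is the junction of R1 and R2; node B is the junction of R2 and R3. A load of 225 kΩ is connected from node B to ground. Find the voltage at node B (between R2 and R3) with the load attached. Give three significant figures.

V ≈ 2.14 V

At node B, R3 is in parallel with the load: R3‖R_L = 7912 Ω.
Below node A the resistance is R2 + (R3‖R_L) = 27710 Ω, so V_A = 7.53 × 27710/27860 = 7.489 V.
Then V_B = V_A × (R3‖R_L)/(R2 + R3‖R_L) = 7.489 × 7912/27710 = 2.14 V.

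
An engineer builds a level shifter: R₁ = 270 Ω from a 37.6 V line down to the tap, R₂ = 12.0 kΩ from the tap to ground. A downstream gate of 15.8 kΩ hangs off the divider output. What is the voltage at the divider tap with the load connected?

The load sits in parallel with R₂: R₂‖R_L = (12000 × 15800) / (12000 + 15800) = 6820 Ω.
V_out = 37.6 × 6820 / (270 + 6820) = 37.6 × 6820/7090 = 36.2 V.

V_out ≈ 36.2 V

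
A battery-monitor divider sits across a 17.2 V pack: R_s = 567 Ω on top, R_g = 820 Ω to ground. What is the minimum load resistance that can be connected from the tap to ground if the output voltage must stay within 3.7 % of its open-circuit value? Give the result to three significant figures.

R_L(min) ≈ 8.72 kΩ

Output resistance R_th = R_s‖R_g = (567 × 820)/1387 = 335.2 Ω.
The fractional drop is R_th/(R_th + R_L); requiring this ≤ 0.0370 gives R_L ≥ R_th(1/0.0370 − 1) = 335.2 × 26.03 = 8.72 kΩ.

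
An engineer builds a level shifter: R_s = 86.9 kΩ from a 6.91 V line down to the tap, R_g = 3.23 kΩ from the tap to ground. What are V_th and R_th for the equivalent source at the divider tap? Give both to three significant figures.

V_th is the open-circuit tap voltage: 6.91 × 3.23/(86.9 + 3.23) = 0.248 V.
With the supply zeroed, R_s and R_g appear in parallel from the tap: R_th = R_s‖R_g = (86.9 × 3.23)/90.13 = 3.11 kΩ.

V_th = 0.248 V, R_th = 3.11 kΩ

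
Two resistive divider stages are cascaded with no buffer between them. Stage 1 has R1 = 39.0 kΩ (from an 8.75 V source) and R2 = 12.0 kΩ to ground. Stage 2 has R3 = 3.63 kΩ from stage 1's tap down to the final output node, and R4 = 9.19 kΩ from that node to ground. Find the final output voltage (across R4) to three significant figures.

V_out ≈ 0.860 V

Stage 2 presents R3+R4 = 12.82 kΩ as a load on stage 1's tap.
Stage 1's lower leg becomes R2‖(R3+R4) = 6.198 kΩ, so V_mid = 8.75 × 6.198/45.20 = 1.200 V.
Stage 2 is itself unloaded: V_out = V_mid × R4/(R3+R4) = 1.200 × 9.19/12.82 = 0.860 V.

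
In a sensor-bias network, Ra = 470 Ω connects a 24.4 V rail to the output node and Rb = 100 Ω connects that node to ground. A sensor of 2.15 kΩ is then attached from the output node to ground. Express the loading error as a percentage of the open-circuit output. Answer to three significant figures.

3.69 %

The divider's output (Thévenin) resistance is Ra‖Rb = 82.46 Ω.
Fractional drop under load = R_th/(R_th + R_L) = 82.46 / (82.46 + 2150) = 0.03694.
So the output falls by 3.69 %.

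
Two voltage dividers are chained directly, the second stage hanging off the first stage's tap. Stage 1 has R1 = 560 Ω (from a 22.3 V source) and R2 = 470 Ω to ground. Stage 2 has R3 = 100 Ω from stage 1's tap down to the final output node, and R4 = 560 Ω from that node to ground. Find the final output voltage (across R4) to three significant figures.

Stage 2 presents R3+R4 = 660.0 Ω as a load on stage 1's tap.
Stage 1's lower leg becomes R2‖(R3+R4) = 274.5 Ω, so V_mid = 22.3 × 274.5/834.5 = 7.336 V.
Stage 2 is itself unloaded: V_out = V_mid × R4/(R3+R4) = 7.336 × 560/660.0 = 6.22 V.

V_out ≈ 6.22 V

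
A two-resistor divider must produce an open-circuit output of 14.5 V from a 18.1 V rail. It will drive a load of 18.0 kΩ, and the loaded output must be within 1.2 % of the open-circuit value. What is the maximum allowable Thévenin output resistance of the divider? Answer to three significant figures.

R_th ≤ 219 Ω

Loading drop = R_th/(R_th + R_L) ≤ 0.0120, so R_th ≤ R_L · ε/(1−ε) = 18.0 kΩ × 0.0120/0.9880 = 219 Ω.
(Any R1, R2 with R2/(R1+R2) = 0.801 and R1‖R2 ≤ 219 Ω will meet the spec.)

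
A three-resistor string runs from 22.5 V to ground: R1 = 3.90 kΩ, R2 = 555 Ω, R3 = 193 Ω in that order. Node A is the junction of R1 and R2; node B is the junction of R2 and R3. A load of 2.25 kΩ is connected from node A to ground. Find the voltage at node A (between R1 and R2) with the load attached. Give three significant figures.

V ≈ 2.83 V

Below node A the series string R2+R3 = 748.0 Ω sits in parallel with the 2250 Ω load: 561.4 Ω.
V_A = 22.5 × 561.4/(3900 + 561.4) = 2.83 V.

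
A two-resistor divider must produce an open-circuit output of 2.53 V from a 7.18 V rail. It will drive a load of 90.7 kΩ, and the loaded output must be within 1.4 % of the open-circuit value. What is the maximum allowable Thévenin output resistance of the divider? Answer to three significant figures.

R_th ≤ 1.29 kΩ

Loading drop = R_th/(R_th + R_L) ≤ 0.0140, so R_th ≤ R_L · ε/(1−ε) = 90.7 kΩ × 0.0140/0.9860 = 1.29 kΩ.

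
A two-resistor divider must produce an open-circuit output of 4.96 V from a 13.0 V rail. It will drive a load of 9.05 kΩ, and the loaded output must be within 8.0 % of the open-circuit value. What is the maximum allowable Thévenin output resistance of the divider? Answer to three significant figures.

Loading drop = R_th/(R_th + R_L) ≤ 0.0800, so R_th ≤ R_L · ε/(1−ε) = 9.05 kΩ × 0.0800/0.9200 = 787 Ω.

R_th ≤ 787 Ω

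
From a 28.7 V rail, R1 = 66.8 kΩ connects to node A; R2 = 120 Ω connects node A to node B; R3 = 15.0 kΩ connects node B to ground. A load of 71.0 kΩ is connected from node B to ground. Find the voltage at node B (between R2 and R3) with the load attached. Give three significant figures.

V ≈ 4.48 V

At node B, R3 is in parallel with the load: R3‖R_L = 12380 Ω.
Below node A the resistance is R2 + (R3‖R_L) = 12500 Ω, so V_A = 28.7 × 12500/79300 = 4.525 V.
Then V_B = V_A × (R3‖R_L)/(R2 + R3‖R_L) = 4.525 × 12380/12500 = 4.48 V.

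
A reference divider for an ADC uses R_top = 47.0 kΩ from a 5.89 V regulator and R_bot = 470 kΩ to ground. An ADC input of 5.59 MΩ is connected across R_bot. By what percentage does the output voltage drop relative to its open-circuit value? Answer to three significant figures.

0.759 %

The divider's output (Thévenin) resistance is R_top‖R_bot = 42.73 kΩ.
Fractional drop under load = R_th/(R_th + R_L) = 42.73 / (42.73 + 5590) = 0.007586.
So the output falls by 0.759 %.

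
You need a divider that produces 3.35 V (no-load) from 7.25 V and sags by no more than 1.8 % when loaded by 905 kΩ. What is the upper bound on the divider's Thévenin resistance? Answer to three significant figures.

Loading drop = R_th/(R_th + R_L) ≤ 0.0180, so R_th ≤ R_L · ε/(1−ε) = 905 kΩ × 0.0180/0.9820 = 16.6 kΩ.
(Any R1, R2 with R2/(R1+R2) = 0.462 and R1‖R2 ≤ 16.6 kΩ will meet the spec.)

R_th ≤ 16.6 kΩ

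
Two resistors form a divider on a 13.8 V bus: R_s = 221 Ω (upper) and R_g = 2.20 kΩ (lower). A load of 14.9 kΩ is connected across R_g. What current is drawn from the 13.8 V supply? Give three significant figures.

R_g‖R_L = 1917 Ω, so the source sees R_s + R_g‖R_L = 2138 Ω.
I = 13.8 V / 2138 Ω = 6.45 mA.

I ≈ 6.45 mA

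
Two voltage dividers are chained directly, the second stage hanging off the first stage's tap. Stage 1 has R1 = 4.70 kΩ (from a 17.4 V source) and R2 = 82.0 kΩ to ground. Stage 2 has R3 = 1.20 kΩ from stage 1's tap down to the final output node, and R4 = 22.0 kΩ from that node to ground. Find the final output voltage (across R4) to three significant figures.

V_out ≈ 13.1 V

Stage 2 presents R3+R4 = 23.20 kΩ as a load on stage 1's tap.
Stage 1's lower leg becomes R2‖(R3+R4) = 18.08 kΩ, so V_mid = 17.4 × 18.08/22.78 = 13.81 V.
Stage 2 is itself unloaded: V_out = V_mid × R4/(R3+R4) = 13.81 × 22.0/23.20 = 13.1 V.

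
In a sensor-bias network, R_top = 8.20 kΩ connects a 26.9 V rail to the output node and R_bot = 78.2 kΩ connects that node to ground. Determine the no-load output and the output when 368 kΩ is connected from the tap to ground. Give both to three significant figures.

Open-circuit: V = 26.9 × 78.2/(8.20 + 78.2) = 24.3 V.
With the load, R_bot becomes R_bot‖R_L = 64.49 kΩ, so V = 26.9 × 64.49/72.69 = 23.9 V.

Unloaded: 24.3 V; loaded: 23.9 V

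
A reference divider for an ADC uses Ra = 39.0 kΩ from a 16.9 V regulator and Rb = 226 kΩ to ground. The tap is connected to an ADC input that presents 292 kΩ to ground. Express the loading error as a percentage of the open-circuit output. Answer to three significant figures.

10.2 %

Unloaded V = 16.9 × 226/265.0 = 14.413 V.
Loaded: Rb‖R_L = 127.4 kΩ, giving V = 16.9 × 127.4/166.4 = 12.939 V.
Drop = (14.413 − 12.939) / 14.413 = 10.2 %.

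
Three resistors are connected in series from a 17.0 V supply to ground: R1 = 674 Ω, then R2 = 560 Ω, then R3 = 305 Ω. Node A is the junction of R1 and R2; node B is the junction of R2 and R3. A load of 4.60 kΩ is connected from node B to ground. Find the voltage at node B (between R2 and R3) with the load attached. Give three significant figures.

V ≈ 3.20 V

At node B, R3 is in parallel with the load: R3‖R_L = 286.0 Ω.
Below node A the resistance is R2 + (R3‖R_L) = 846.0 Ω, so V_A = 17.0 × 846.0/1520 = 9.462 V.
Then V_B = V_A × (R3‖R_L)/(R2 + R3‖R_L) = 9.462 × 286.0/846.0 = 3.20 V.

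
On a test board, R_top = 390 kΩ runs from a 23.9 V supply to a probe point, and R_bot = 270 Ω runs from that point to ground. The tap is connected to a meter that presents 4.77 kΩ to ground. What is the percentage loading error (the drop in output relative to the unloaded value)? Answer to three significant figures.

The divider's output (Thévenin) resistance is R_top‖R_bot = 269.8 Ω.
Fractional drop under load = R_th/(R_th + R_L) = 269.8 / (269.8 + 4770) = 0.05354.
So the output falls by 5.35 %.

5.35 %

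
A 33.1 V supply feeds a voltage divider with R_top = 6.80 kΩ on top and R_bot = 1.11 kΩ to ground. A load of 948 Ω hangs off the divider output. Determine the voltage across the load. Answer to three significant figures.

V_out ≈ 2.31 V

The load sits in parallel with R_bot: R_bot‖R_L = (1110 × 948) / (1110 + 948) = 511.3 Ω.
V_out = 33.1 × 511.3 / (6800 + 511.3) = 33.1 × 511.3/7311 = 2.31 V.
(Unloaded it would have been 4.64 V.)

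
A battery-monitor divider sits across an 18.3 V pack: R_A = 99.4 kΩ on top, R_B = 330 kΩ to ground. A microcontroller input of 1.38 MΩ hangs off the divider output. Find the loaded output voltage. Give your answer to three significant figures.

The load sits in parallel with R_B: R_B‖R_L = (330 × 1380) / (330 + 1380) = 266.3 kΩ.
V_out = 18.3 × 266.3 / (99.4 + 266.3) = 18.3 × 266.3/365.7 = 13.3 V.
(Unloaded it would have been 14.1 V.)

V_out ≈ 13.3 V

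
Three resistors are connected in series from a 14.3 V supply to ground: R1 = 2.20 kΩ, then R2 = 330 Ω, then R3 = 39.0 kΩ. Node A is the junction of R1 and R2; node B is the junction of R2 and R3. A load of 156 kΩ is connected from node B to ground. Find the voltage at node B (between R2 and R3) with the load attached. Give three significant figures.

At node B, R3 is in parallel with the load: R3‖R_L = 31200 Ω.
Below node A the resistance is R2 + (R3‖R_L) = 31530 Ω, so V_A = 14.3 × 31530/33730 = 13.37 V.
Then V_B = V_A × (R3‖R_L)/(R2 + R3‖R_L) = 13.37 × 31200/31530 = 13.2 V.

V ≈ 13.2 V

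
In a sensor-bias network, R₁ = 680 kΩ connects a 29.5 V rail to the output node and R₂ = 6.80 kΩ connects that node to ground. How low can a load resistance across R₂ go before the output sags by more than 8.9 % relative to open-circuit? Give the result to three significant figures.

R_L(min) ≈ 68.9 kΩ

Output resistance R_th = R₁‖R₂ = (680 × 6.80)/686.8 = 6.733 kΩ.
The fractional drop is R_th/(R_th + R_L); requiring this ≤ 0.0890 gives R_L ≥ R_th(1/0.0890 − 1) = 6.733 × 10.24 = 68.9 kΩ.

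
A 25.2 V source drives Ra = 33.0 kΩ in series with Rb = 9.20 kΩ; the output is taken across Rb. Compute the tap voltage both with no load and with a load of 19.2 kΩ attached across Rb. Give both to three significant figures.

Unloaded: 5.49 V; loaded: 4.00 V

Open-circuit: V = 25.2 × 9.20/(33.0 + 9.20) = 5.49 V.
With the load, Rb becomes Rb‖R_L = 6.220 kΩ, so V = 25.2 × 6.220/39.22 = 4.00 V.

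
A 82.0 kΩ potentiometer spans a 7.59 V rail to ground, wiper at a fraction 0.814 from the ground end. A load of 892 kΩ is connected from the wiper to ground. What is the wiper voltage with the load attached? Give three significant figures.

V ≈ 6.09 V

The wiper splits the pot into (1−α)R = 15.25 kΩ above and αR = 66.75 kΩ below.
Lower section ‖ load = 62.10 kΩ.
V_wiper = 7.59 × 62.10/(15.25 + 62.10) = 6.09 V.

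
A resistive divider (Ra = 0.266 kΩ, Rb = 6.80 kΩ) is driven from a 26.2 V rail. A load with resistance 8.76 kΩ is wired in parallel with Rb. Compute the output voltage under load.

The load sits in parallel with Rb: Rb‖R_L = (6800 × 8760) / (6800 + 8760) = 3828 Ω.
V_out = 26.2 × 3828 / (266 + 3828) = 26.2 × 3828/4094 = 24.5 V.
(Unloaded it would have been 25.2 V.)

V_out ≈ 24.5 V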